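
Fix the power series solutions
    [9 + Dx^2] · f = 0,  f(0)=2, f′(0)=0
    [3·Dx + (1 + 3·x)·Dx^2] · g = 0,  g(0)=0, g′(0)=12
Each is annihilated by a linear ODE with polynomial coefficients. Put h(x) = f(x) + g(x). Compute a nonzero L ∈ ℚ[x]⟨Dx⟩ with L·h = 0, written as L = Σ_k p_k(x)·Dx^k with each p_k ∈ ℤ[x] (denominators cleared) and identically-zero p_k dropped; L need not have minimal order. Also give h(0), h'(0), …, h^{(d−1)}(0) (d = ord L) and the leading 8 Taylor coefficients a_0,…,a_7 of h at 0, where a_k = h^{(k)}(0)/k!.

L = (63 + 54·x + 81·x^2)·Dx + (9 + 45·x + 81·x^2 + 81·x^3)·Dx^2 + (7 + 6·x + 9·x^2)·Dx^3 + (1 + 5·x + 9·x^2 + 9·x^3)·Dx^4  (order 4).
h: a_k = 2, 12, -27, 36, -297/4, 972/5, -19521/40, 8748/7, …
ICs: h(0) = 2, h′(0) = 12, h′′(0) = -54, h′′′(0) = 216.

f: a_k = 2, 0, -9, 0, 27/4, 0, -81/40, 0, …
g: a_k = 0, 12, -18, 36, -81, 972/5, -486, 8748/7, …
f+g: L₀ = lclm(L_f,L_g), ord ≤ 2+2.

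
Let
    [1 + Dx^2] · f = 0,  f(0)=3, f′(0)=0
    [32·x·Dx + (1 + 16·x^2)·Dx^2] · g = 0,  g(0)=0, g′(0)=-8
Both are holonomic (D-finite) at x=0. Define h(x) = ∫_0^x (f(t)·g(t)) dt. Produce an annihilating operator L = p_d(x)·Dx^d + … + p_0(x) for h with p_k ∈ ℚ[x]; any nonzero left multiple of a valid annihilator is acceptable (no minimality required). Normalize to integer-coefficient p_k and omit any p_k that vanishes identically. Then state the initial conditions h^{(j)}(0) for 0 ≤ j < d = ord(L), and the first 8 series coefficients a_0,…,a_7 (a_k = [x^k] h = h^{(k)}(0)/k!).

f: a_k = 3, 0, -3/2, 0, 1/8, 0, -1/240, 0, …
g: a_k = 0, -8, 0, 128/3, 0, -2048/5, 0, 32768/7, …
Sym-product of L_f,L_g gives L₀ (≤ ord 4).
h=∫h₀ ⇒ L = L₀·Dx.
L = (1105 + 51776·x^2 + 22016·x^4 + 16384·x^6 + 65536·x^8)·Dx + (2112·x + 35840·x^3 + 49152·x^5 + 262144·x^7)·Dx^2 + (1122 + 52352·x^2 + 27648·x^4 + 32768·x^6 + 131072·x^8)·Dx^3 + (2112·x + 35840·x^3 + 49152·x^5 + 262144·x^7)·Dx^4 + (17 + 576·x^2 + 5632·x^4 + 16384·x^6 + 65536·x^8)·Dx^5  (order 5).
h: a_k = 0, 0, -12, 0, 35, 0, -6469/30, 0, …
ICs: h(0) = 0, h′(0) = 0, h′′(0) = -24, h′′′(0) = 0, h′′′′(0) = 840.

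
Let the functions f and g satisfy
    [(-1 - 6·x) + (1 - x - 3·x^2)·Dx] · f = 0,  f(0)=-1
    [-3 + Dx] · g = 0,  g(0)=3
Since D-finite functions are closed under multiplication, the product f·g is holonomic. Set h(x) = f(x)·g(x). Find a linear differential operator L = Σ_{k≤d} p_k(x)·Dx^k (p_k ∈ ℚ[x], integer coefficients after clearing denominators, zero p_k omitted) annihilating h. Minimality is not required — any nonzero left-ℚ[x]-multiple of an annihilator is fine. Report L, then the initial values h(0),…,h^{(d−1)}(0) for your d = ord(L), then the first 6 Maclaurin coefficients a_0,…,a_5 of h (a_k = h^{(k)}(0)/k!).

f: a_k = -1, -1, -4, -7, -19, -40, …
g: a_k = 3, 9, 27/2, 27/2, 81/8, 243/40, …
h₀=f·g: eliminate ⇒ L₀, order ≤ 1·1.
L = (4 + 3·x - 9·x^2) + (-1 + x + 3·x^2)·Dx  (order 1).
h: a_k = -3, -12, -69/2, -84, -1581/8, -4557/10, …
ICs: h(0) = -3.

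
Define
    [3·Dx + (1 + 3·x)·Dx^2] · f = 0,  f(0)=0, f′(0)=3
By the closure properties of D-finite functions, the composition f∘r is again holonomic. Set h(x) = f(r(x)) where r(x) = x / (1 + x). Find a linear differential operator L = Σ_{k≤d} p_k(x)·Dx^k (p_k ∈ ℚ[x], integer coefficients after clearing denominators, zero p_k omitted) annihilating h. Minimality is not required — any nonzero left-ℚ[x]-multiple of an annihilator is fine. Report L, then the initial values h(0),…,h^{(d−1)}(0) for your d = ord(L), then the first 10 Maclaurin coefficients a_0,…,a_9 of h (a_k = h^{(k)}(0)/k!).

f: a_k = 0, 3, -9/2, 9, -81/4, 243/5, -243/2, 2187/7, -6561/8, 2187, …
L₀ from L_f via x↦r, Dx↦r'^{-1}Dx.
L = (5 + 8·x)·Dx + (1 + 5·x + 4·x^2)·Dx^2  (order 2).
h: a_k = 0, 3, -15/2, 21, -255/4, 1023/5, -1365/2, 16383/7, -65535/8, 29127, …
ICs: h(0) = 0, h′(0) = 3.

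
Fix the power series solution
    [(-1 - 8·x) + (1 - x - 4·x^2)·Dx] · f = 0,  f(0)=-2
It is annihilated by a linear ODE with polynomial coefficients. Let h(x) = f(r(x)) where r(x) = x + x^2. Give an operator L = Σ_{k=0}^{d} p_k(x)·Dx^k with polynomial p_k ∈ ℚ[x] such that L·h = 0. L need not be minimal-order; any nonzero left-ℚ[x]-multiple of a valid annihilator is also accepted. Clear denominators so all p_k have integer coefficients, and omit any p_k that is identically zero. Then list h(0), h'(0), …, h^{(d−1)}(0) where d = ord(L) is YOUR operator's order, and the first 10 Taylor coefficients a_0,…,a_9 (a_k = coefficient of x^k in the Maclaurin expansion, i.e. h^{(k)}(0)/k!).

f: a_k = -2, -2, -10, -18, -58, -130, -362, -882, -2330, -5858, …
Change of var in L_f (x↦r) gives L₀.
L = (1 + 10·x + 24·x^2 + 16·x^3) + (-1 + x + 5·x^2 + 8·x^3 + 4·x^4)·Dx  (order 1).
h: a_k = -2, -2, -12, -38, -122, -416, -1378, -4586, -15292, -50910, …
ICs: h(0) = -2.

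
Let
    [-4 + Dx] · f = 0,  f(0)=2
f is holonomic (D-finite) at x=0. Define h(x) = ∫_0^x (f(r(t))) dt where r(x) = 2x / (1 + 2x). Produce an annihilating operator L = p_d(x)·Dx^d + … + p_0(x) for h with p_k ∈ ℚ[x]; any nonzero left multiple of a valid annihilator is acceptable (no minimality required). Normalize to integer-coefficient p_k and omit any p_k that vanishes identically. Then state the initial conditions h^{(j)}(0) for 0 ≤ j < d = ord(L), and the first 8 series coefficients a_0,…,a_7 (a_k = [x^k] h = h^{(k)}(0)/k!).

f: a_k = 2, 8, 16, 64/3, 64/3, 256/15, 512/45, 2048/315, …
Substitute x→r, Dx→(1/r')Dx; clear ⇒ L₀.
Integrate: L := L₀·Dx.
L = -8·Dx + (1 + 4·x + 4·x^2)·Dx^2  (order 2).
h: a_k = 0, 2, 8, 32/3, -16/3, -128/15, 896/45, -5632/315, …
ICs: h(0) = 0, h′(0) = 2.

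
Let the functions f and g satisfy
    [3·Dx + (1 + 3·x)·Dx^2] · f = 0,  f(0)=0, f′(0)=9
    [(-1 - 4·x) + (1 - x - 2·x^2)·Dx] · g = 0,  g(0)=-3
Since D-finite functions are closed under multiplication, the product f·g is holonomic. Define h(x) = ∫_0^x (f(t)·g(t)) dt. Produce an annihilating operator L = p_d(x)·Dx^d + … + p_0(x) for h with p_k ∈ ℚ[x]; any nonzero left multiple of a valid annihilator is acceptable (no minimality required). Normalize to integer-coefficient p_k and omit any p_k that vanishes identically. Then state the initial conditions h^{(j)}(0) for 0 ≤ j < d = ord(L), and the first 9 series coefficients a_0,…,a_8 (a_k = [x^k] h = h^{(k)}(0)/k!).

f: a_k = 0, 9, -27/2, 27, -243/4, 729/5, -729/2, 6561/7, -19683/8, …
g: a_k = -3, -3, -9, -15, -33, -63, -129, -255, -513, …
h₀=f·g: eliminate ⇒ L₀, order ≤ 2·1.
∫: right-multiply L₀ by Dx.
L = (7 + 24·x)·Dx + (-1 + 17·x + 30·x^2)·Dx^2 + (-1 - 2·x + 5·x^2 + 6·x^3)·Dx^3  (order 3).
h: a_k = 0, 0, -27/2, 9/2, -243/8, 351/20, -3951/40, 13527/140, -464913/1120, …
ICs: h(0) = 0, h′(0) = 0, h′′(0) = -27.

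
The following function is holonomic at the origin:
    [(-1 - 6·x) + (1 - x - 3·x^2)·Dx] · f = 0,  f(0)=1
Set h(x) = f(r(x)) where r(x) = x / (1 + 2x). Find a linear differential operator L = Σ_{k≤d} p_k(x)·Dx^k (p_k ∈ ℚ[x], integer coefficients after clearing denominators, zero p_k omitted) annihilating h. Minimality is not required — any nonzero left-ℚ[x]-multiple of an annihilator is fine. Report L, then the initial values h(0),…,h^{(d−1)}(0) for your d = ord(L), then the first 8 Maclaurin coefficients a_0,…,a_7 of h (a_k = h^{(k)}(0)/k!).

f: a_k = 1, 1, 4, 7, 19, 40, 97, 217, …
Substitute x→r, Dx→(1/r')Dx; clear ⇒ L₀.
L = (1 + 8·x) + (-1 - 5·x - 5·x^2 + 2·x^3)·Dx  (order 1).
h: a_k = 1, 1, 2, -5, 17, -56, 185, -611, …
ICs: h(0) = 1.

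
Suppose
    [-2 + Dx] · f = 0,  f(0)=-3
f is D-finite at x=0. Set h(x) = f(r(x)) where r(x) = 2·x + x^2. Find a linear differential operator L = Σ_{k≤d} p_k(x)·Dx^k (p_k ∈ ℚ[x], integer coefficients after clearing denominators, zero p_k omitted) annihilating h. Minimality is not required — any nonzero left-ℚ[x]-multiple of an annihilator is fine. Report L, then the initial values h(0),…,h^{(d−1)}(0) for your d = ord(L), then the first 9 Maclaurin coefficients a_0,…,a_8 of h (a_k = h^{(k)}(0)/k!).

L = (-4 - 4·x) + Dx  (order 1).
h: a_k = -3, -12, -30, -56, -86, -568/5, -1996/15, -2960/21, -14386/105, …
ICs: h(0) = -3.

f: a_k = -3, -6, -6, -4, -2, -4/5, -4/15, -8/105, -2/105, …
Substitute x→r, Dx→(1/r')Dx; clear ⇒ L₀.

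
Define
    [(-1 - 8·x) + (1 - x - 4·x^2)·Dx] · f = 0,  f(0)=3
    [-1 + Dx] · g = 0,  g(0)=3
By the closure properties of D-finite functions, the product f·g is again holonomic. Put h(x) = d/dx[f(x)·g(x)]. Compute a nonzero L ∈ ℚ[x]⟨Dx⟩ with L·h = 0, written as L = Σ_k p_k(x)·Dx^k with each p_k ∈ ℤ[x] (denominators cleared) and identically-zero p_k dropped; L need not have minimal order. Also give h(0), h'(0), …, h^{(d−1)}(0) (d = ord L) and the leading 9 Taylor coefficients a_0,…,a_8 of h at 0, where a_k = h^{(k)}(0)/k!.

f: a_k = 3, 3, 15, 27, 87, 195, 543, 1323, 3495, …
g: a_k = 3, 3, 3/2, 1/2, 1/8, 1/40, 1/240, 1/1680, 1/13440, …
L₀ := L_f ⊗_s L_g (sym. prod.), ord ≤ 1.
h₀' ⇒ L via d/dx closure of L₀.
L = (13 + 36·x + 65·x^2 - 56·x^3 + 16·x^4) + (-2 - 5·x + 19·x^2 + 24·x^3 - 16·x^4)·Dx  (order 1).
h: a_k = 18, 117, 396, 2931/2, 17889/4, 566391/40, 831287/20, 68891713/560, 788834021/2240, …
ICs: h(0) = 18.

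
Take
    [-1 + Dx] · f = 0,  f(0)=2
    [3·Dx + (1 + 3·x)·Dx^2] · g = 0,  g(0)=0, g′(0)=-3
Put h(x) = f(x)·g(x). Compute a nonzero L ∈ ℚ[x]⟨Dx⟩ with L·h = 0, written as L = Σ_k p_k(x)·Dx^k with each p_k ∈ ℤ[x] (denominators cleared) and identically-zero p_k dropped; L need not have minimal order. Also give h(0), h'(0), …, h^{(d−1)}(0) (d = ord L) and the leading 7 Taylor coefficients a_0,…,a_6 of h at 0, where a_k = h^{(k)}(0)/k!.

L = (-2 + 3·x) + (1 - 6·x)·Dx + (1 + 3·x)·Dx^2  (order 2).
h: a_k = 0, -6, 3, -12, 26, -1289/20, 1307/8, …
ICs: h(0) = 0, h′(0) = -6.

f: a_k = 2, 2, 1, 1/3, 1/12, 1/60, 1/360, …
g: a_k = 0, -3, 9/2, -9, 81/4, -243/5, 243/2, …
f·g: L₀ = L_f ⊗_s L_g, ord ≤ 1·2.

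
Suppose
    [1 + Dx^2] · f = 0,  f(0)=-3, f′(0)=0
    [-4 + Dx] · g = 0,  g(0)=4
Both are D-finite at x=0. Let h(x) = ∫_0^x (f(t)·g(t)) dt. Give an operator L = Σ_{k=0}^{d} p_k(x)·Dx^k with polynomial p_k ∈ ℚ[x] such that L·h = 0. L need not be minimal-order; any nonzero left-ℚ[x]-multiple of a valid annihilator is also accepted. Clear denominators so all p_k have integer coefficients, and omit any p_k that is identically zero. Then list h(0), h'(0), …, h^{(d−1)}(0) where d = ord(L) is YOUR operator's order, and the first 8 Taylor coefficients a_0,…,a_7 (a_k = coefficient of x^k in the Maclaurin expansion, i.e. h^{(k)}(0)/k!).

f: a_k = -3, 0, 3/2, 0, -1/8, 0, 1/240, 0, …
g: a_k = 4, 16, 32, 128/3, 128/3, 512/15, 1024/45, 4096/315, …
f·g: L₀ = L_f ⊗_s L_g, ord ≤ 2·1.
h=∫₀ˣh₀: take L = L₀·Dx.
L = 17·Dx - 8·Dx^2 + Dx^3  (order 3).
h: a_k = 0, -12, -24, -30, -26, -161/10, -101/15, -33/28, …
ICs: h(0) = 0, h′(0) = -12, h′′(0) = -48.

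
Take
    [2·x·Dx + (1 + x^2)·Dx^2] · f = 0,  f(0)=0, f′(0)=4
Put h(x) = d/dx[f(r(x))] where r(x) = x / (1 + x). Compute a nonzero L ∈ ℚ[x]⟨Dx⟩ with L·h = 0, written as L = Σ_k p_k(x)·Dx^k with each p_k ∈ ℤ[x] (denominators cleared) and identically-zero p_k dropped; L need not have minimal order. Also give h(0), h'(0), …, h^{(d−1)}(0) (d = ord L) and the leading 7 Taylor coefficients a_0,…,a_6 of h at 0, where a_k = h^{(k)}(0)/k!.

L = (2 + 4·x) + (1 + 2·x + 2·x^2)·Dx  (order 1).
h: a_k = 4, -8, 8, 0, -16, 32, -32, …
ICs: h(0) = 4.

f: a_k = 0, 4, 0, -4/3, 0, 4/5, 0, …
Change of var in L_f (x↦r) gives L₀.
h=h₀': d/dx-closure on L₀ ⇒ L.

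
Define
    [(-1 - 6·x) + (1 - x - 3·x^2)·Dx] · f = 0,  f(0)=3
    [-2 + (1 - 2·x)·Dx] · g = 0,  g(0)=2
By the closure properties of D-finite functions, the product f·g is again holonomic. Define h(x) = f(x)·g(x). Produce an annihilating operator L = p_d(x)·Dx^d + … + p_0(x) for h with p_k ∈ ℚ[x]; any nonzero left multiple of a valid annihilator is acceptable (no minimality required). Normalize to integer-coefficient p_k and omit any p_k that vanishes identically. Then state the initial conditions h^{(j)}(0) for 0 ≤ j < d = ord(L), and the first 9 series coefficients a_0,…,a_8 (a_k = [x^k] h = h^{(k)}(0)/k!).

f: a_k = 3, 3, 12, 21, 57, 120, 291, 651, 1524, …
g: a_k = 2, 4, 8, 16, 32, 64, 128, 256, 512, …
f·g: L₀ = L_f ⊗_s L_g, ord ≤ 1·1.
L = (-3 - 2·x + 18·x^2) + (1 - 3·x - x^2 + 6·x^3)·Dx  (order 1).
h: a_k = 6, 18, 60, 162, 438, 1116, 2814, 6930, 16908, …
ICs: h(0) = 6.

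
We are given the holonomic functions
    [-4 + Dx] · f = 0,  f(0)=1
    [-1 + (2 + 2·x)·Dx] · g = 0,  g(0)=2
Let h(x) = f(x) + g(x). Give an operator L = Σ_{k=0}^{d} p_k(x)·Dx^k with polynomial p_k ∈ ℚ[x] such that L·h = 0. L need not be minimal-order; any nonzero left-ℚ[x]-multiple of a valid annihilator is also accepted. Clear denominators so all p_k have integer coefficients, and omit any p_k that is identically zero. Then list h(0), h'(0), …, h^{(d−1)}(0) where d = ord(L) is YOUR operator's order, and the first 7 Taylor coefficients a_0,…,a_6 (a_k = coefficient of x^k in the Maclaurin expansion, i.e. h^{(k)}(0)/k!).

L = (36 + 32·x) + (-65 - 128·x - 64·x^2)·Dx + (14 + 30·x + 16·x^2)·Dx^2  (order 2).
h: a_k = 3, 5, 31/4, 259/24, 2033/192, 16489/1920, 130127/23040, …
ICs: h(0) = 3, h′(0) = 5.

f: a_k = 1, 4, 8, 32/3, 32/3, 128/15, 256/45, …
g: a_k = 2, 1, -1/4, 1/8, -5/64, 7/128, -21/512, …
L₀ := lclm(L_f,L_g); ord L₀ ≤ 1+1.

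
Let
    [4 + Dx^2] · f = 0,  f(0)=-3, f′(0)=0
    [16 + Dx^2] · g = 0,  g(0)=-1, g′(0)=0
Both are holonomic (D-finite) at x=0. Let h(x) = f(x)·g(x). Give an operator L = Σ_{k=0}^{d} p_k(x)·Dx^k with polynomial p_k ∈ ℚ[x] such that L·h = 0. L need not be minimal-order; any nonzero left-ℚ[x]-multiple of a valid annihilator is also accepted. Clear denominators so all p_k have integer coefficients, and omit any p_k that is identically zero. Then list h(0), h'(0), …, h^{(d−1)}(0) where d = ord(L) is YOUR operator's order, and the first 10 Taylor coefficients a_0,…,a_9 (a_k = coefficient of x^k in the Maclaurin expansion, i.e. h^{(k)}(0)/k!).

L = 144 + 40·Dx^2 + Dx^4  (order 4).
h: a_k = 3, 0, -30, 0, 82, 0, -292/3, 0, 6562/105, 0, …
ICs: h(0) = 3, h′(0) = 0, h′′(0) = -60, h′′′(0) = 0.

f: a_k = -3, 0, 6, 0, -2, 0, 4/15, 0, -2/105, 0, …
g: a_k = -1, 0, 8, 0, -32/3, 0, 256/45, 0, -512/315, 0, …
Sym-product of L_f,L_g gives L₀ (≤ ord 4).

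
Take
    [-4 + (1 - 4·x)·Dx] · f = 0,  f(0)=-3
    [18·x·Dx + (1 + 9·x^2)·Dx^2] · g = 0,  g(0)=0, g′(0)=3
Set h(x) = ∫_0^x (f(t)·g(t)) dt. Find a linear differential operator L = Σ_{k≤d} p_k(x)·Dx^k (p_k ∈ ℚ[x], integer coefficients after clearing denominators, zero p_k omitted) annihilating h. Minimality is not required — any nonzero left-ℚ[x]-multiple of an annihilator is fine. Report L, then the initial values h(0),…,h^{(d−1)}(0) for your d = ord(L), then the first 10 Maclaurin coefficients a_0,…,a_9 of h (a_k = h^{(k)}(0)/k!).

f: a_k = -3, -12, -48, -192, -768, -3072, -12288, -49152, -196608, -786432, …
g: a_k = 0, 3, 0, -9, 0, 243/5, 0, -2187/7, 0, 2187, …
L₀ := L_f ⊗_s L_g (sym. prod.), ord ≤ 2.
Integrate: L := L₀·Dx.
L = 72·x·Dx + (8 - 18·x + 144·x^2)·Dx^2 + (-1 + 4·x - 9·x^2 + 36·x^3)·Dx^3  (order 3).
h: a_k = 0, 0, -9/2, -12, -117/4, -468/5, -3363/10, -40356/35, -1097163/280, -487628/35, …
ICs: h(0) = 0, h′(0) = 0, h′′(0) = -9.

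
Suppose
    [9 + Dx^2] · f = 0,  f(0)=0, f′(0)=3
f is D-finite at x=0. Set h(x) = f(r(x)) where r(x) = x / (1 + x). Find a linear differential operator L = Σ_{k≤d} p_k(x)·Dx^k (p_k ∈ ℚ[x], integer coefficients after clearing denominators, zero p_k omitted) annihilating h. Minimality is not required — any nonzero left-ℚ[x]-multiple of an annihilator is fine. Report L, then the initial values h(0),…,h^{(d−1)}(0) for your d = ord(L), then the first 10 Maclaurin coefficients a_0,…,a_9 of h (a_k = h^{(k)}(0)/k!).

f: a_k = 0, 3, 0, -9/2, 0, 81/40, 0, -243/560, 0, 243/4480, …
f∘r: x↦r, Dx↦Dx/r' in L_f ⇒ L₀.
L = 9 + (2 + 6·x + 6·x^2 + 2·x^3)·Dx + (1 + 4·x + 6·x^2 + 4·x^3 + x^4)·Dx^2  (order 2).
h: a_k = 0, 3, -3, -3/2, 21/2, -879/40, 255/8, -19353/560, 1893/80, 29811/4480, …
ICs: h(0) = 0, h′(0) = 3.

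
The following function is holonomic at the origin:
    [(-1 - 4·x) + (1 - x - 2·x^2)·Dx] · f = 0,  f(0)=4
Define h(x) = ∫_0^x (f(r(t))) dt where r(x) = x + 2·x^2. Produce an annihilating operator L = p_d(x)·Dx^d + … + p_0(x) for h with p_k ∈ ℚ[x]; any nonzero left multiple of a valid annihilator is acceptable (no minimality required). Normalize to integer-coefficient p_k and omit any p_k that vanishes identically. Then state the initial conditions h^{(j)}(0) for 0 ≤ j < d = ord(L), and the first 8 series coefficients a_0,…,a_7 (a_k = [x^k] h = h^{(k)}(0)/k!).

f: a_k = 4, 4, 12, 20, 44, 84, 172, 340, …
h₀=f(r): pull back L_f along r ⇒ L₀.
h=∫h₀ ⇒ L = L₀·Dx.
L = (1 + 8·x + 24·x^2 + 32·x^3)·Dx + (-1 + x + 4·x^2 + 8·x^3 + 8·x^4)·Dx^2  (order 2).
h: a_k = 0, 4, 2, 20/3, 17, 212/5, 338/3, 2228/7, …
ICs: h(0) = 0, h′(0) = 4.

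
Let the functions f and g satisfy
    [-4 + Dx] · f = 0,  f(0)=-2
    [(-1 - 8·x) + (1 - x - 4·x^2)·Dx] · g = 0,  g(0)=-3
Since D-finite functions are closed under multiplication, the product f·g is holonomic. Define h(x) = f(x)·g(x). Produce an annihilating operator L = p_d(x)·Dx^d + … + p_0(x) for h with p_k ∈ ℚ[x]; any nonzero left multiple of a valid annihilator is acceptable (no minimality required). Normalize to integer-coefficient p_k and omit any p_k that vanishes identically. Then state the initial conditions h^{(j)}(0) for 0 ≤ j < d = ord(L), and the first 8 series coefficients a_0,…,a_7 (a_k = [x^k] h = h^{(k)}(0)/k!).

L = (5 + 4·x - 16·x^2) + (-1 + x + 4·x^2)·Dx  (order 1).
h: a_k = 6, 30, 102, 286, 758, 9766/5, 15058/3, 1349422/105, …
ICs: h(0) = 6.

f: a_k = -2, -8, -16, -64/3, -64/3, -256/15, -512/45, -2048/315, …
g: a_k = -3, -3, -15, -27, -87, -195, -543, -1323, …
h₀=f·g: eliminate ⇒ L₀, order ≤ 1·1.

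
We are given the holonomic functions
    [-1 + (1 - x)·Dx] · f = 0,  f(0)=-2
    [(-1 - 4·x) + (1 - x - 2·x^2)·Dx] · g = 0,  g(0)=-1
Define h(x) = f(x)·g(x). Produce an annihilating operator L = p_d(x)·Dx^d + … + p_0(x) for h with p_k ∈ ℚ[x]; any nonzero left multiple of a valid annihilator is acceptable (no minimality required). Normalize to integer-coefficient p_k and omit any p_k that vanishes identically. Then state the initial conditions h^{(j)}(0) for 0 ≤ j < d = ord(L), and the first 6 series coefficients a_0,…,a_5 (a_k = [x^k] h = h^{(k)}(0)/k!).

f: a_k = -2, -2, -2, -2, -2, -2, …
g: a_k = -1, -1, -3, -5, -11, -21, …
h₀=f·g: eliminate ⇒ L₀, order ≤ 1·1.
L = (-2 - 2·x + 6·x^2) + (1 - 2·x - x^2 + 2·x^3)·Dx  (order 1).
h: a_k = 2, 4, 10, 20, 42, 84, …
ICs: h(0) = 2.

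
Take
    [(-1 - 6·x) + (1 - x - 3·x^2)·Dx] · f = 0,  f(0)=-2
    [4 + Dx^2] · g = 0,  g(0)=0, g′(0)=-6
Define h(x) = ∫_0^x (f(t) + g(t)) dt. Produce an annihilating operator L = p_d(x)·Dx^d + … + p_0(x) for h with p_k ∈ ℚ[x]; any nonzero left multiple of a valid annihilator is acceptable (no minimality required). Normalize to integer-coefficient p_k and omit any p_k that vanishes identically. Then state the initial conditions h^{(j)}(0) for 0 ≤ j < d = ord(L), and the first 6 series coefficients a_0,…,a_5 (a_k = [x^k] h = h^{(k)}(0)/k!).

f: a_k = -2, -2, -8, -14, -38, -80, …
g: a_k = 0, -6, 0, 4, 0, -4/5, …
Weyl lclm of L_f,L_g ⇒ L₀ (ord ≤ 3).
h=∫h₀ ⇒ L = L₀·Dx.
L = (92 + 608·x + 512·x^2 + 1104·x^3 + 360·x^4 + 432·x^5)·Dx + (-24 + 4·x + 24·x^2 + 80·x^3 + 180·x^4 + 216·x^5 + 216·x^6)·Dx^2 + (23 + 152·x + 128·x^2 + 276·x^3 + 90·x^4 + 108·x^5)·Dx^3 + (-6 + x + 6·x^2 + 20·x^3 + 45·x^4 + 54·x^5 + 54·x^6)·Dx^4  (order 4).
h: a_k = 0, -2, -4, -8/3, -5/2, -38/5, …
ICs: h(0) = 0, h′(0) = -2, h′′(0) = -8, h′′′(0) = -16.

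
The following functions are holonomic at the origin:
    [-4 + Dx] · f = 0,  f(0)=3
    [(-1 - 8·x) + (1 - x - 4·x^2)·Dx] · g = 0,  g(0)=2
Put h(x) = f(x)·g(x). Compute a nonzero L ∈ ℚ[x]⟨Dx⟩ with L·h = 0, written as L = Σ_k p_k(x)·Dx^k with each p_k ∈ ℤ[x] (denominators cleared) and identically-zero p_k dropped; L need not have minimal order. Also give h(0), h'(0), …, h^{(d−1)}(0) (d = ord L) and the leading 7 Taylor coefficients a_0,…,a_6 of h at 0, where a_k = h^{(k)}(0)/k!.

f: a_k = 3, 12, 24, 32, 32, 128/5, 256/15, …
g: a_k = 2, 2, 10, 18, 58, 130, 362, …
Product ⇒ symmetric product L₀, ord ≤ 1.
L = (5 + 4·x - 16·x^2) + (-1 + x + 4·x^2)·Dx  (order 1).
h: a_k = 6, 30, 102, 286, 758, 9766/5, 15058/3, …
ICs: h(0) = 6.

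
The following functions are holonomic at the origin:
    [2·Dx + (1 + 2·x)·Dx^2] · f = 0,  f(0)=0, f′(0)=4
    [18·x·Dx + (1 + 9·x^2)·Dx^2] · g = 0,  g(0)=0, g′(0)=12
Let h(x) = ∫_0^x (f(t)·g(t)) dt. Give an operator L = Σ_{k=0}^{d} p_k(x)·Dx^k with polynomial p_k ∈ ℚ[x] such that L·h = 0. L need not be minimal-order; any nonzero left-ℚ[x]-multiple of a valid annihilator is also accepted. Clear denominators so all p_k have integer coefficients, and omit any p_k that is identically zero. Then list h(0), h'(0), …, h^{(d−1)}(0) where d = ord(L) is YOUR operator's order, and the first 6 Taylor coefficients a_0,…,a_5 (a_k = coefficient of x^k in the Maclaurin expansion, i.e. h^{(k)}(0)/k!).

f: a_k = 0, 4, -4, 16/3, -8, 64/5, …
g: a_k = 0, 12, 0, -36, 0, 972/5, …
h₀=f·g: eliminate ⇒ L₀, order ≤ 2·2.
Integrate: L := L₀·Dx.
L = (792 + 3024·x + 22680·x^2 + 102384·x^3 + 174960·x^4 + 151632·x^5 + 104976·x^7)·Dx^2 + (332 + 4752·x + 28908·x^2 + 127008·x^3 + 351216·x^4 + 542376·x^5 + 408240·x^6 + 157464·x^7 + 367416·x^8)·Dx^3 + (44 + 916·x + 6696·x^2 + 27252·x^3 + 85860·x^4 + 193428·x^5 + 279936·x^6 + 224532·x^7 + 157464·x^8 + 209952·x^9)·Dx^4 + (10 + 76·x + 418·x^2 + 1728·x^3 + 5391·x^4 + 12960·x^5 + 24948·x^6 + 34992·x^7 + 29889·x^8 + 26244·x^9 + 26244·x^10)·Dx^5  (order 5).
h: a_k = 0, 0, 0, 16, -12, -16, …
ICs: h(0) = 0, h′(0) = 0, h′′(0) = 0, h′′′(0) = 96, h′′′′(0) = -288.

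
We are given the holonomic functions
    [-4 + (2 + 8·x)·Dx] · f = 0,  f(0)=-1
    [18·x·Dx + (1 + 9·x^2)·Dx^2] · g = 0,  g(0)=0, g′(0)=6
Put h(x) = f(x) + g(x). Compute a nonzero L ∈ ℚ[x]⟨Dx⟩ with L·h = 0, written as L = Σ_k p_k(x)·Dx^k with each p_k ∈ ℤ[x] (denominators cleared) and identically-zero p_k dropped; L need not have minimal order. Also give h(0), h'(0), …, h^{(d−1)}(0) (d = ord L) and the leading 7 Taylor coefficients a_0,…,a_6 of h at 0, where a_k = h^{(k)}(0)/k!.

L = (-18 - 180·x + 486·x^2 + 972·x^3)·Dx + (-15 - 72·x - 9·x^2 + 1944·x^3 + 3402·x^4)·Dx^2 + (-1 + 5·x + 54·x^2 + 153·x^3 + 567·x^4 + 972·x^5)·Dx^3  (order 3).
h: a_k = -1, 4, 2, -22, 10, 346/5, 84, …
ICs: h(0) = -1, h′(0) = 4, h′′(0) = 4.

f: a_k = -1, -2, 2, -4, 10, -28, 84, …
g: a_k = 0, 6, 0, -18, 0, 486/5, 0, …
f+g: L₀ = lclm(L_f,L_g), ord ≤ 1+2.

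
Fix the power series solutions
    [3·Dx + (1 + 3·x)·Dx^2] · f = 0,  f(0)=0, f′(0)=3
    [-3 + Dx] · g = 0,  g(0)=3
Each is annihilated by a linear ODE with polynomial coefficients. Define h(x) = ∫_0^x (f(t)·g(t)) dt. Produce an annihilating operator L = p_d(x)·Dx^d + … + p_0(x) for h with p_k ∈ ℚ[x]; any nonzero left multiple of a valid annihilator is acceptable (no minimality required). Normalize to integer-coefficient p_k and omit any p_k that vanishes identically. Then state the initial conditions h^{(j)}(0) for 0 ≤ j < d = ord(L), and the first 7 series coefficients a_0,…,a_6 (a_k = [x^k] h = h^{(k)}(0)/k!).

f: a_k = 0, 3, -9/2, 9, -81/4, 243/5, -243/2, …
g: a_k = 3, 9, 27/2, 27/2, 81/8, 243/40, 243/80, …
f·g: L₀ = L_f ⊗_s L_g, ord ≤ 2·1.
Integrate: L := L₀·Dx.
L = 27·x·Dx + (-3 - 18·x)·Dx^2 + (1 + 3·x)·Dx^3  (order 3).
h: a_k = 0, 0, 9/2, 9/2, 27/4, 0, 729/80, …
ICs: h(0) = 0, h′(0) = 0, h′′(0) = 9.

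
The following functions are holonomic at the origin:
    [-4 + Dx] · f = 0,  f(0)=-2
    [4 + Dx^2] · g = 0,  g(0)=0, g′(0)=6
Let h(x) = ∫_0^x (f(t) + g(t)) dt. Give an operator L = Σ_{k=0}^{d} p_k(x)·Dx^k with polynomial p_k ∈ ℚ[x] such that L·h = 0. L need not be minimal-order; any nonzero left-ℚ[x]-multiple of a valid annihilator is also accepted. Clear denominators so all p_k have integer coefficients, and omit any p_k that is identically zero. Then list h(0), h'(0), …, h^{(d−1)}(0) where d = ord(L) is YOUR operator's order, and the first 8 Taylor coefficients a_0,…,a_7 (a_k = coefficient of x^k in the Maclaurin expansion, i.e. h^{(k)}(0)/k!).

L = -16·Dx + 4·Dx^2 - 4·Dx^3 + Dx^4  (order 4).
h: a_k = 0, -2, -1, -16/3, -19/3, -64/15, -122/45, -512/315, …
ICs: h(0) = 0, h′(0) = -2, h′′(0) = -2, h′′′(0) = -32.

f: a_k = -2, -8, -16, -64/3, -64/3, -256/15, -512/45, -2048/315, …
g: a_k = 0, 6, 0, -4, 0, 4/5, 0, -8/105, …
h₀=f+g: left-lcm gives L₀, ord ≤ 3.
h=∫h₀ ⇒ L = L₀·Dx.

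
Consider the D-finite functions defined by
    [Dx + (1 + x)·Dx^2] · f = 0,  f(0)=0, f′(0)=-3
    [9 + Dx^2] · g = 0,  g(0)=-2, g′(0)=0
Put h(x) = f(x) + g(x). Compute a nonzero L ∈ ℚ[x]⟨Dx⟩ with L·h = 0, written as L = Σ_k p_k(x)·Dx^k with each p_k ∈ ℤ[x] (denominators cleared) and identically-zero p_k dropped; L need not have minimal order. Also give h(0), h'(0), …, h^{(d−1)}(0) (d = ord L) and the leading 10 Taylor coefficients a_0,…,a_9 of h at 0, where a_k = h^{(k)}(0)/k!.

L = (135 + 162·x + 81·x^2)·Dx + (99 + 261·x + 243·x^2 + 81·x^3)·Dx^2 + (15 + 18·x + 9·x^2)·Dx^3 + (11 + 29·x + 27·x^2 + 9·x^3)·Dx^4  (order 4).
h: a_k = -2, -3, 21/2, -1, -6, -3/5, 101/40, -3/7, 111/2240, -1/3, …
ICs: h(0) = -2, h′(0) = -3, h′′(0) = 21, h′′′(0) = -6.

f: a_k = 0, -3, 3/2, -1, 3/4, -3/5, 1/2, -3/7, 3/8, -1/3, …
g: a_k = -2, 0, 9, 0, -27/4, 0, 81/40, 0, -729/2240, 0, …
h₀=f+g: left-lcm gives L₀, ord ≤ 4.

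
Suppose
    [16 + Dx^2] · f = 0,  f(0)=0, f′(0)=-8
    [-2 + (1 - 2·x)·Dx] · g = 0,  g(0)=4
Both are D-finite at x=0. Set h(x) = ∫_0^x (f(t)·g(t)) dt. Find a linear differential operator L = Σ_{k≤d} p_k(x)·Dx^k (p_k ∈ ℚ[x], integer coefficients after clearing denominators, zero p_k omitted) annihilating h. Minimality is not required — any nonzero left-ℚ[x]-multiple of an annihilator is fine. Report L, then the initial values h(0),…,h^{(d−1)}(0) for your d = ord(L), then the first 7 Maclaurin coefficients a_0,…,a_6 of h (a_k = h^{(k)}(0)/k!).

f: a_k = 0, -8, 0, 64/3, 0, -256/15, 0, …
g: a_k = 4, 8, 16, 32, 64, 128, 256, …
Sym-product of L_f,L_g gives L₀ (≤ ord 2).
∫: right-multiply L₀ by Dx.
L = (-16 + 32·x)·Dx + 4·Dx^2 + (-1 + 2·x)·Dx^3  (order 3).
h: a_k = 0, 0, -16, -64/3, -32/3, -256/15, -1792/45, …
ICs: h(0) = 0, h′(0) = 0, h′′(0) = -32.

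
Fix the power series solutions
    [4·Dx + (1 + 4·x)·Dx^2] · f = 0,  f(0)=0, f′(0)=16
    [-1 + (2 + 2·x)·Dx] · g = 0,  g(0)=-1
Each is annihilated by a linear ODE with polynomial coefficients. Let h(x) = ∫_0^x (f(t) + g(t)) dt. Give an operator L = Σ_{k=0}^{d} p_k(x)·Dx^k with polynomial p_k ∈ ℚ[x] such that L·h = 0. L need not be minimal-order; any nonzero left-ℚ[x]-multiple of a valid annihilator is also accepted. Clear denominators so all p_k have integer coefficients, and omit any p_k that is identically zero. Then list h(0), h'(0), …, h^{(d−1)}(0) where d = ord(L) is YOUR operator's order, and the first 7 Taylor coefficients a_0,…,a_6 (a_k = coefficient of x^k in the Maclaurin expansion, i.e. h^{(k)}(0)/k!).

L = (52 + 16·x)·Dx^2 + (125 + 232·x + 80·x^2)·Dx^3 + (14 + 78·x + 96·x^2 + 32·x^3)·Dx^4  (order 4).
h: a_k = 0, -1, 31/4, -85/8, 4093/192, -32763/640, 1048541/7680, …
ICs: h(0) = 0, h′(0) = -1, h′′(0) = 31/2, h′′′(0) = -255/4.

f: a_k = 0, 16, -32, 256/3, -256, 4096/5, -8192/3, …
g: a_k = -1, -1/2, 1/8, -1/16, 5/128, -7/256, 21/1024, …
Sum ⇒ L₀ = lclm(L_f,L_g) in ℚ(x)⟨Dx⟩.
h=∫h₀ ⇒ L = L₀·Dx.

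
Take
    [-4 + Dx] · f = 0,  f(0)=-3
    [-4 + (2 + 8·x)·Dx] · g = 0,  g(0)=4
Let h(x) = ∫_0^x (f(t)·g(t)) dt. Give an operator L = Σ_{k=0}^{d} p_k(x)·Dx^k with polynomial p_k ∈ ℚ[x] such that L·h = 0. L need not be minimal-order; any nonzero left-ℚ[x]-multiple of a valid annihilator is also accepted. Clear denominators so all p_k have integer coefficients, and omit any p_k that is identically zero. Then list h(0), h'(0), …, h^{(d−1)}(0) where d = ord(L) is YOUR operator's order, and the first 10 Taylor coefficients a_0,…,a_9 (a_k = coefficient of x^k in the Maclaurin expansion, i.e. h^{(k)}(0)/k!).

f: a_k = -3, -12, -24, -32, -32, -128/5, -256/15, -1024/105, -512/105, -2048/945, …
g: a_k = 4, 8, -8, 16, -40, 112, -336, 1056, -3432, 11440, …
h₀=f·g: eliminate ⇒ L₀, order ≤ 1·1.
h=∫h₀ ⇒ L = L₀·Dx.
L = (-6 - 16·x)·Dx + (1 + 4·x)·Dx^2  (order 2).
h: a_k = 0, -12, -36, -56, -68, -264/5, -856/15, 1424/105, -4492/35, 316408/945, …
ICs: h(0) = 0, h′(0) = -12.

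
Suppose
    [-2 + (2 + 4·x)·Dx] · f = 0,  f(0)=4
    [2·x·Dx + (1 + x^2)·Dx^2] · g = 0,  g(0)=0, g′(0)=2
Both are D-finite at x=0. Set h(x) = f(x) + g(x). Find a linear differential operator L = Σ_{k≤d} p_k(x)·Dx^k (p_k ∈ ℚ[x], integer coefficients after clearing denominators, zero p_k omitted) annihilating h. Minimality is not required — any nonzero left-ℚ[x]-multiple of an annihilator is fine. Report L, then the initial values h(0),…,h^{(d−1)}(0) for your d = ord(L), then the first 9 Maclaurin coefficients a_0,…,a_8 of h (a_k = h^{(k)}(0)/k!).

L = (-2 - 10·x + 6·x^2 + 6·x^3)·Dx + (-5 - 8·x - 8·x^2 + 24·x^3 + 21·x^4)·Dx^2 + (-1 + 6·x^2 + 6·x^3 + 7·x^4 + 6·x^5)·Dx^3  (order 3).
h: a_k = 4, 6, -2, 4/3, -5/2, 39/10, -21/4, 223/28, -429/32, …
ICs: h(0) = 4, h′(0) = 6, h′′(0) = -4.

f: a_k = 4, 4, -2, 2, -5/2, 7/2, -21/4, 33/4, -429/32, …
g: a_k = 0, 2, 0, -2/3, 0, 2/5, 0, -2/7, 0, …
Weyl lclm of L_f,L_g ⇒ L₀ (ord ≤ 3).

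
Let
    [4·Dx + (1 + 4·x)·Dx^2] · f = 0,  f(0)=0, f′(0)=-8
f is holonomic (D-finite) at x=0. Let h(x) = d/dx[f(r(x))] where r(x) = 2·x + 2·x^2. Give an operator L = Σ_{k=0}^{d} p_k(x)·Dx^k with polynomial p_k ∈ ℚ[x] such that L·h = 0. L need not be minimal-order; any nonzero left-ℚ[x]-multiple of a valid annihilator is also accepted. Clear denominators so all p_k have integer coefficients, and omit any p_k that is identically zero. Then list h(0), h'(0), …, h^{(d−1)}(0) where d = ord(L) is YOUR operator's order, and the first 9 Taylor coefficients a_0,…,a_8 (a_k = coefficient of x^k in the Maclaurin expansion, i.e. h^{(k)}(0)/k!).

L = (6 + 16·x + 16·x^2) + (1 + 10·x + 24·x^2 + 16·x^3)·Dx  (order 1).
h: a_k = -16, 96, -640, 4352, -29696, 202752, -1384448, 9453568, -64552960, …
ICs: h(0) = -16.

f: a_k = 0, -8, 16, -128/3, 128, -2048/5, 4096/3, -32768/7, 16384, …
f∘r: x↦r, Dx↦Dx/r' in L_f ⇒ L₀.
h=h₀': d/dx-closure on L₀ ⇒ L.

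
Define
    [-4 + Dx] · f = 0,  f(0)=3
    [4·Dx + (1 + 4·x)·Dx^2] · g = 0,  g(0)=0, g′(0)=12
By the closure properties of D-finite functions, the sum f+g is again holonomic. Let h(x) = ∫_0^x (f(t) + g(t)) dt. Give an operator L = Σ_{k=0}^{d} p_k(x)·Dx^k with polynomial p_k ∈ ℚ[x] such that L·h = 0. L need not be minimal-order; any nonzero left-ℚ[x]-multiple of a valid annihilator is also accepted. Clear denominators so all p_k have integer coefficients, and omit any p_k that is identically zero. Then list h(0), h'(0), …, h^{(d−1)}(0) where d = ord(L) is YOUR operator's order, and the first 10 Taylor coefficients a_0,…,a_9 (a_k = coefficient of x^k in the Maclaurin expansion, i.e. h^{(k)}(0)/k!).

L = (-24 - 32·x)·Dx^2 + (2 - 16·x - 32·x^2)·Dx^3 + (1 + 6·x + 8·x^2)·Dx^4  (order 4).
h: a_k = 0, 3, 12, 0, 24, -32, 320/3, -4352/15, 13184/15, -2579968/945, …
ICs: h(0) = 0, h′(0) = 3, h′′(0) = 24, h′′′(0) = 0.

f: a_k = 3, 12, 24, 32, 32, 128/5, 256/15, 1024/105, 512/105, 2048/945, …
g: a_k = 0, 12, -24, 64, -192, 3072/5, -2048, 49152/7, -24576, 262144/3, …
Sum ⇒ L₀ = lclm(L_f,L_g) in ℚ(x)⟨Dx⟩.
h=∫h₀ ⇒ L = L₀·Dx.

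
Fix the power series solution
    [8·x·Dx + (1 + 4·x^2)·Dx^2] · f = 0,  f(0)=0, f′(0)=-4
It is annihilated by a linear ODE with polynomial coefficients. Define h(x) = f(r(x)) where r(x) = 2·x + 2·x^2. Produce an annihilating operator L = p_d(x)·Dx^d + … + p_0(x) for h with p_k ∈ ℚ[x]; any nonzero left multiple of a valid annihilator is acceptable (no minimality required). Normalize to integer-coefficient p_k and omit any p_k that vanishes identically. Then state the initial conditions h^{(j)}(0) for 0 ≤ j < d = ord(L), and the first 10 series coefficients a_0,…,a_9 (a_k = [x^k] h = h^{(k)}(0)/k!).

f: a_k = 0, -4, 0, 16/3, 0, -64/5, 0, 256/7, 0, -1024/9, …
f∘r: x↦r, Dx↦Dx/r' in L_f ⇒ L₀.
L = (-2 + 32·x + 128·x^2 + 192·x^3 + 96·x^4)·Dx + (1 + 2·x + 16·x^2 + 64·x^3 + 80·x^4 + 32·x^5)·Dx^2  (order 2).
h: a_k = 0, -8, -8, 128/3, 128, -1408/5, -6016/3, 4096/7, 28672, 342016/9, …
ICs: h(0) = 0, h′(0) = -8.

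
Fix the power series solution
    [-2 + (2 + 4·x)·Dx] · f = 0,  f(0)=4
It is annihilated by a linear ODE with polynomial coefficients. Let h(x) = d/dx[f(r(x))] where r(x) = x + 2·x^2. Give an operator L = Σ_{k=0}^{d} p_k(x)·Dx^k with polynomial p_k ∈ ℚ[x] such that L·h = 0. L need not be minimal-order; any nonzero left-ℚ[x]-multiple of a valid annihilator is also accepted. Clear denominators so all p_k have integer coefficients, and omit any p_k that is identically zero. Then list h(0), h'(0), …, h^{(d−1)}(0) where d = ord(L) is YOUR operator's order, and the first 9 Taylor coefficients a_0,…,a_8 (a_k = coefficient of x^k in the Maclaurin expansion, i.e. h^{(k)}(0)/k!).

L = 3 + (-1 - 6·x - 12·x^2 - 16·x^3)·Dx  (order 1).
h: a_k = 4, 12, -18, 6, 75/2, -171/2, 147/4, 867/4, -17037/32, …
ICs: h(0) = 4.

f: a_k = 4, 4, -2, 2, -5/2, 7/2, -21/4, 33/4, -429/32, …
Change of var in L_f (x↦r) gives L₀.
Derive L from L₀ (diff closure).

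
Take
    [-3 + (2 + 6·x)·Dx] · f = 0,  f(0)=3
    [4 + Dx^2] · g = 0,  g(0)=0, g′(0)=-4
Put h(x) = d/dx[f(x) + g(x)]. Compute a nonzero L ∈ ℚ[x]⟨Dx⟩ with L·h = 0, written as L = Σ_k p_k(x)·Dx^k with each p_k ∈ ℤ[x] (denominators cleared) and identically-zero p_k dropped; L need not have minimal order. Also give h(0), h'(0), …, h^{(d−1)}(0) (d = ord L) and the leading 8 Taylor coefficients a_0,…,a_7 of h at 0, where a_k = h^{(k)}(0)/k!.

f: a_k = 3, 9/2, -27/8, 81/16, -1215/128, 5103/256, -45927/1024, 216513/2048, …
g: a_k = 0, -4, 0, 8/3, 0, -8/15, 0, 16/315, …
L₀ := lclm(L_f,L_g); ord L₀ ≤ 1+2.
h₀' ⇒ L via d/dx closure of L₀.
L = (-1812 - 1152·x - 1728·x^2) + (-344 - 1800·x - 3456·x^2 - 3456·x^3)·Dx + (-453 - 288·x - 432·x^2)·Dx^2 + (-86 - 450·x - 864·x^2 - 864·x^3)·Dx^3  (order 3).
h: a_k = 1/2, -27/4, 371/16, -1215/32, 74497/768, -137781/512, 68234363/92160, -8444007/4096, …
ICs: h(0) = 1/2, h′(0) = -27/4, h′′(0) = 371/8.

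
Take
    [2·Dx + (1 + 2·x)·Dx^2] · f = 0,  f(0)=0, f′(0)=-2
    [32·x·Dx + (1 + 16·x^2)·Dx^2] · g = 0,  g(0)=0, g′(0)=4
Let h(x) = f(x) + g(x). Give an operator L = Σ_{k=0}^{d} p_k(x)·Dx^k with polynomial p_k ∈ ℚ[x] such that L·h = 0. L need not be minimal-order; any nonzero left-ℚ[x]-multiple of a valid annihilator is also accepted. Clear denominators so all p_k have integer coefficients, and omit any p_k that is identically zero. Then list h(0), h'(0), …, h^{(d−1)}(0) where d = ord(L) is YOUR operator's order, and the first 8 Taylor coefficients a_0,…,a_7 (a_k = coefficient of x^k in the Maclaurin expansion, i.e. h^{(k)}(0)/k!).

f: a_k = 0, -2, 2, -8/3, 4, -32/5, 32/3, -128/7, …
g: a_k = 0, 4, 0, -64/3, 0, 1024/5, 0, -16384/7, …
Sum ⇒ L₀ = lclm(L_f,L_g) in ℚ(x)⟨Dx⟩.
L = (-32 - 192·x + 1536·x^2 + 1024·x^3)·Dx + (-20 - 64·x + 576·x^2 + 3072·x^3 + 2048·x^4)·Dx^2 + (-1 + 14·x + 32·x^2 + 256·x^3 + 768·x^4 + 512·x^5)·Dx^3  (order 3).
h: a_k = 0, 2, 2, -24, 4, 992/5, 32/3, -16512/7, …
ICs: h(0) = 0, h′(0) = 2, h′′(0) = 4.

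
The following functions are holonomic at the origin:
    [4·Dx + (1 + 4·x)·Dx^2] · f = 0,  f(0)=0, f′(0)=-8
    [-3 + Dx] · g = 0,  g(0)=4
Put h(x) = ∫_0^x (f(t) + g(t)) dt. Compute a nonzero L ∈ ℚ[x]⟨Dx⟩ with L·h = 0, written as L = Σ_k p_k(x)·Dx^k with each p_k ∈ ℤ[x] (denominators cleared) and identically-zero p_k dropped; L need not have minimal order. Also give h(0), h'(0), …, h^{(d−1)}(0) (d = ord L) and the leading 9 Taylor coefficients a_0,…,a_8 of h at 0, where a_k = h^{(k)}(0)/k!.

L = (-132 - 144·x)·Dx^2 + (23 - 72·x - 144·x^2)·Dx^3 + (7 + 40·x + 48·x^2)·Dx^4  (order 4).
h: a_k = 0, 4, 2, 34/3, -37/6, 283/10, -803/12, 82163/420, -655117/1120, …
ICs: h(0) = 0, h′(0) = 4, h′′(0) = 4, h′′′(0) = 68.

f: a_k = 0, -8, 16, -128/3, 128, -2048/5, 4096/3, -32768/7, 16384, …
g: a_k = 4, 12, 18, 18, 27/2, 81/10, 81/20, 243/140, 729/1120, …
Weyl lclm of L_f,L_g ⇒ L₀ (ord ≤ 3).
Integrate: L := L₀·Dx.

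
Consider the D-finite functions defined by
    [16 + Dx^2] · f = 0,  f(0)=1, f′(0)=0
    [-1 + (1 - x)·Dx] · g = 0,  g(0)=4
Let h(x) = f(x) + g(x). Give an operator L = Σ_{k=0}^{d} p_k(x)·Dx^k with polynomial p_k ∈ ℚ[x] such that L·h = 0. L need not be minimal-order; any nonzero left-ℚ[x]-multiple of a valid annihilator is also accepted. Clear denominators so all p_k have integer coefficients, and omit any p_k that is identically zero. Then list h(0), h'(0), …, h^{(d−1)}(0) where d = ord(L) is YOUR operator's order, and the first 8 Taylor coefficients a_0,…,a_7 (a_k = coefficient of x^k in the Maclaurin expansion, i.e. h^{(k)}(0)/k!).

L = (-176 + 256·x - 128·x^2) + (144 - 400·x + 384·x^2 - 128·x^3)·Dx + (-11 + 16·x - 8·x^2)·Dx^2 + (9 - 25·x + 24·x^2 - 8·x^3)·Dx^3  (order 3).
h: a_k = 5, 4, -4, 4, 44/3, 4, -76/45, 4, …
ICs: h(0) = 5, h′(0) = 4, h′′(0) = -8.

f: a_k = 1, 0, -8, 0, 32/3, 0, -256/45, 0, …
g: a_k = 4, 4, 4, 4, 4, 4, 4, 4, …
Sum ⇒ L₀ = lclm(L_f,L_g) in ℚ(x)⟨Dx⟩.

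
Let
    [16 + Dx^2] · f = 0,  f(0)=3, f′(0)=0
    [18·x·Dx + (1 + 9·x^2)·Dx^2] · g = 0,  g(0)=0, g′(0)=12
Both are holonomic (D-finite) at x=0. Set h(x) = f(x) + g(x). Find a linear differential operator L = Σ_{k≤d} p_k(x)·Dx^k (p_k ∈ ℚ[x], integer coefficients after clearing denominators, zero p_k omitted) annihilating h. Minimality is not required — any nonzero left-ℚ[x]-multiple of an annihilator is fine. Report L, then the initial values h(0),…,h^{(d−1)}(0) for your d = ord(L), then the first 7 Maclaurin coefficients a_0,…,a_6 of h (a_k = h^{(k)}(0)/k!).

L = (-13248·x + 181440·x^3 + 186624·x^5)·Dx + (-16 + 6048·x^2 + 66096·x^4 + 93312·x^6)·Dx^2 + (-828·x + 11340·x^3 + 11664·x^5)·Dx^3 + (-1 + 378·x^2 + 4131·x^4 + 5832·x^6)·Dx^4  (order 4).
h: a_k = 3, 12, -24, -36, 32, 972/5, -256/15, …
ICs: h(0) = 3, h′(0) = 12, h′′(0) = -48, h′′′(0) = -216.

f: a_k = 3, 0, -24, 0, 32, 0, -256/15, …
g: a_k = 0, 12, 0, -36, 0, 972/5, 0, …
Weyl lclm of L_f,L_g ⇒ L₀ (ord ≤ 4).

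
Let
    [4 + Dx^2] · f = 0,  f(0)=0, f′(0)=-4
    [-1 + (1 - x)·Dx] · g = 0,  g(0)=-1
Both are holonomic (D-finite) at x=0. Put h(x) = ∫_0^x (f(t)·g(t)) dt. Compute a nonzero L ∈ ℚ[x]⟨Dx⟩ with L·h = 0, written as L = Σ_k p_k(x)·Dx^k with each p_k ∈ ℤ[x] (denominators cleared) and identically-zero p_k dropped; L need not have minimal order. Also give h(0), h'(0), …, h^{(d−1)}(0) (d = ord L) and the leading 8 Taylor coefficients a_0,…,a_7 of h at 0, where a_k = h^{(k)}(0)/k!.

f: a_k = 0, -4, 0, 8/3, 0, -8/15, 0, 16/315, …
g: a_k = -1, -1, -1, -1, -1, -1, -1, -1, …
L₀ := L_f ⊗_s L_g (sym. prod.), ord ≤ 2.
Integrate: L := L₀·Dx.
L = (-4 + 4·x)·Dx + 2·Dx^2 + (-1 + x)·Dx^3  (order 3).
h: a_k = 0, 0, 2, 4/3, 1/3, 4/15, 14/45, 4/15, …
ICs: h(0) = 0, h′(0) = 0, h′′(0) = 4.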